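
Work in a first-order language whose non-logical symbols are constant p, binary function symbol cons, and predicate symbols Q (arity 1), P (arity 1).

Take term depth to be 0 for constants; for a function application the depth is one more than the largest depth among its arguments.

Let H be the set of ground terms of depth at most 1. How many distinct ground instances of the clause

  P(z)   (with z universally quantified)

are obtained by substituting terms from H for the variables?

2

Ground terms of depth ≤ 1:
  Let N_k = |{terms of depth ≤ k}|. Then N_0 = 1 and N_k = 1 + N_{k-1}^2 for k ≥ 1 (one summand per function symbol, arity giving the exponent).
  N_0 = 1
  N_1 = 1 + 1^2 = 2
So there are 2 ground terms available for substitution.
The clause has 1 distinct variable (z), which appears in the body. In the free term algebra distinct substitutions yield syntactically distinct ground instances.
Number of ground instances = 2.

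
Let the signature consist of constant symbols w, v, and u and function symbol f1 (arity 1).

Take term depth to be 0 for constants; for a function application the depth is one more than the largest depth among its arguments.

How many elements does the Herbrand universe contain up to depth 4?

15

Write N_k for the number of ground terms of depth ≤ k. A term of depth ≤ k is either a constant or a function symbol applied to arguments of depth ≤ k−1, so N_k = 3 + N_{k-1}.
N_0 = 3
N_1 = 3 + 3 = 6
N_2 = 3 + 6 = 9
N_3 = 3 + 9 = 12
N_4 = 3 + 12 = 15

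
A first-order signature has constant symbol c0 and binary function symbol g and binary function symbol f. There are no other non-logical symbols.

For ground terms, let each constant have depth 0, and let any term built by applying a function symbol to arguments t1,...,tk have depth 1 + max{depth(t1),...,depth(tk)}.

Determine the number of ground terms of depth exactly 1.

Write N_k for the number of ground terms of depth ≤ k. A term of depth ≤ k is either a constant or a function symbol applied to arguments of depth ≤ k−1, so N_k = 1 + N_{k-1}^2 + N_{k-1}^2.
N_0 = 1
N_1 = 1 + 1^2 + 1^2 = 3
Terms of depth exactly 1: N_1 − N_0 = 3 − 1 = 2.

2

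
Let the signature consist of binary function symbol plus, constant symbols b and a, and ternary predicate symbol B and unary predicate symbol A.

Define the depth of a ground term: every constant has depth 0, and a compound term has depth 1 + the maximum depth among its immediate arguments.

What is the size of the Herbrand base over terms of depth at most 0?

First count ground terms of depth ≤ 0.
Write N_k for the number of ground terms of depth ≤ k. A term of depth ≤ k is either a constant or a function symbol applied to arguments of depth ≤ k−1, so N_k = 2 + N_{k-1}^2.
N_0 = 2
So |H| = 2.
Each predicate of arity r yields |H|^r ground atoms (one per choice of an r-tuple from H):
  B: 2^3 = 8;  A: 2
Total ground atoms: 8 + 2 = 10.

10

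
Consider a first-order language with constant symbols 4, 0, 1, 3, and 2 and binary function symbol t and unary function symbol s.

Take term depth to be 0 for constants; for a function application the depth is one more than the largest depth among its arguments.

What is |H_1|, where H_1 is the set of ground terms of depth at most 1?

35

Write N_k for the number of ground terms of depth ≤ k. A term of depth ≤ k is either a constant or a function symbol applied to arguments of depth ≤ k−1, so N_k = 5 + N_{k-1}^2 + N_{k-1}.
N_0 = 5
N_1 = 5 + 5^2 + 5 = 35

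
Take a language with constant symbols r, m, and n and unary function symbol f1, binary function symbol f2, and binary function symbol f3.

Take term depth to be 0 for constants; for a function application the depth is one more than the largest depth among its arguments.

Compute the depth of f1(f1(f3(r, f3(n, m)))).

depth(f3(n, m)) = 1 + max(0, 0) = 1
depth(f3(r, f3(n, m))) = 1 + max(0, 1) = 2
depth(f1(f3(r, f3(n, m)))) = 1 + depth(f3(r, f3(n, m))) = 1 + 2 = 3
depth(f1(f1(f3(r, f3(n, m))))) = 1 + depth(f1(f3(r, f3(n, m)))) = 1 + 3 = 4

4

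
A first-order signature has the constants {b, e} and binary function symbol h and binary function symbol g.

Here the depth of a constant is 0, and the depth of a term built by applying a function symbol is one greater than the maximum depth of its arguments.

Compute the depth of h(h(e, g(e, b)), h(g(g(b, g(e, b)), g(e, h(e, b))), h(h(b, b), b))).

5

depth(g(e, b)) = 1 + max(0, 0) = 1
depth(h(e, g(e, b))) = 1 + max(0, 1) = 2
depth(g(b, g(e, b))) = 1 + max(0, 1) = 2
depth(h(e, b)) = 1 + max(0, 0) = 1
depth(g(e, h(e, b))) = 1 + max(0, 1) = 2
depth(g(g(b, g(e, b)), g(e, h(e, b)))) = 1 + max(2, 2) = 3
depth(h(b, b)) = 1 + max(0, 0) = 1
depth(h(h(b, b), b)) = 1 + max(1, 0) = 2
depth(h(g(g(b, g(e, b)), g(e, h(e, b))), h(h(b, b), b))) = 1 + max(3, 2) = 4
depth(h(h(e, g(e, b)), h(g(g(b, g(e, b)), g(e, h(e, b))), h(h(b, b), b)))) = 1 + max(2, 4) = 5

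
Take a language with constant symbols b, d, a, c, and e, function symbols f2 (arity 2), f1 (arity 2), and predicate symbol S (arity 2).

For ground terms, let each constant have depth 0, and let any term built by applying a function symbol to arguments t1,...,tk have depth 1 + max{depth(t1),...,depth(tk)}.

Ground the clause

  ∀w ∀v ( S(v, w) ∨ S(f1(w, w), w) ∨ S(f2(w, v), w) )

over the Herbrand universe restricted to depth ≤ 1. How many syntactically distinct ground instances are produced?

3025

Ground terms of depth ≤ 1:
  If N_k denotes the number of depth-≤k ground terms, the 5 constants give N_0 = 5, and each function symbol of arity r contributes N_{k-1}^r new terms at level k: N_k = 5 + N_{k-1}^2 + N_{k-1}^2.
  N_0 = 5
  N_1 = 5 + 5^2 + 5^2 = 55
So there are 55 ground terms available for substitution.
There are 2 variables to instantiate (w, v), each occurring in at least one literal, so different choices give different ground instances.
Number of ground instances = 55^2 = 3025.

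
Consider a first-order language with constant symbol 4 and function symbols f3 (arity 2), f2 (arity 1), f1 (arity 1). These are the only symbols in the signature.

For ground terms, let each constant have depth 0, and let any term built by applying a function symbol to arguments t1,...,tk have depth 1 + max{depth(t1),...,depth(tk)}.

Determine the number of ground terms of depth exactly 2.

Write N_k for the number of ground terms of depth ≤ k. A term of depth ≤ k is either a constant or a function symbol applied to arguments of depth ≤ k−1, so N_k = 1 + N_{k-1}^2 + N_{k-1} + N_{k-1}.
N_0 = 1
N_1 = 1 + 1^2 + 1 + 1 = 4
N_2 = 1 + 4^2 + 4 + 4 = 25
Terms of depth exactly 2: N_2 − N_1 = 25 − 4 = 21.

21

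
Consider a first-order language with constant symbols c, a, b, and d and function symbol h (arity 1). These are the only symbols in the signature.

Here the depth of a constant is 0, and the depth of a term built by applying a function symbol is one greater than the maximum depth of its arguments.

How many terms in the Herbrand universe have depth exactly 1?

Count level by level. With function symbols h/1, the terms of depth ≤ k are the 4 constants together with each function applied to depth-≤(k−1) tuples, so N_k = 4 + N_{k-1}.
N_0 = 4
N_1 = 4 + 4 = 8
Terms of depth exactly 1: N_1 − N_0 = 8 − 4 = 4.

4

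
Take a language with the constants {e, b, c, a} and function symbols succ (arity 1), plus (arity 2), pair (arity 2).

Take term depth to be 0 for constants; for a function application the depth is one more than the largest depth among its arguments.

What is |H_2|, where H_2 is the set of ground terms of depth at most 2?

3244

If N_k denotes the number of depth-≤k ground terms, the 4 constants give N_0 = 4, and each function symbol of arity r contributes N_{k-1}^r new terms at level k: N_k = 4 + N_{k-1} + N_{k-1}^2 + N_{k-1}^2.
N_0 = 4
N_1 = 4 + 4 + 4^2 + 4^2 = 40
N_2 = 4 + 40 + 40^2 + 40^2 = 3244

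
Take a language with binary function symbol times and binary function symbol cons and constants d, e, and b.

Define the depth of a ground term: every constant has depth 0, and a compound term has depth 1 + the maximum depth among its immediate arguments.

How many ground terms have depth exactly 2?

864

Let N_k count ground terms of depth at most k. Each non-constant term of depth ≤ k is some function symbol applied to depth-≤(k−1) arguments, giving N_k = 3 + N_{k-1}^2 + N_{k-1}^2.
N_0 = 3
N_1 = 3 + 3^2 + 3^2 = 21
N_2 = 3 + 21^2 + 21^2 = 885
Terms of depth exactly 2: N_2 − N_1 = 885 − 21 = 864.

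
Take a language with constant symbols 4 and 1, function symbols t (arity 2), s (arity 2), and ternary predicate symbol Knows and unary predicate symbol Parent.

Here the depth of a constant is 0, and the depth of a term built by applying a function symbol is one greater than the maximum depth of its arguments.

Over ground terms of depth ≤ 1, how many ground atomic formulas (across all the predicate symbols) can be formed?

First count ground terms of depth ≤ 1.
Let N_k count ground terms of depth at most k. Each non-constant term of depth ≤ k is some function symbol applied to depth-≤(k−1) arguments, giving N_k = 2 + N_{k-1}^2 + N_{k-1}^2.
N_0 = 2
N_1 = 2 + 2^2 + 2^2 = 10
Explicitly: 4, 1, t(4, 4), t(4, 1), t(1, 4), t(1, 1), s(4, 4), s(4, 1), s(1, 4), s(1, 1).
So |H| = 10.
Each predicate of arity r yields |H|^r ground atoms (one per choice of an r-tuple from H):
  Knows: 10^3 = 1000;  Parent: 10
Total ground atoms: 1000 + 10 = 1010.

1010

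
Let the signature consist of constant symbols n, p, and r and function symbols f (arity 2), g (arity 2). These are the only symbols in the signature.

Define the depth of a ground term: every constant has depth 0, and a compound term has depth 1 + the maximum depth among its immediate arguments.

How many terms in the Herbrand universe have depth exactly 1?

Let N_k = |{terms of depth ≤ k}|. Then N_0 = 3 and N_k = 3 + N_{k-1}^2 + N_{k-1}^2 for k ≥ 1 (one summand per function symbol, arity giving the exponent).
N_0 = 3
N_1 = 3 + 3^2 + 3^2 = 21
Terms of depth exactly 1: N_1 − N_0 = 21 − 3 = 18.

18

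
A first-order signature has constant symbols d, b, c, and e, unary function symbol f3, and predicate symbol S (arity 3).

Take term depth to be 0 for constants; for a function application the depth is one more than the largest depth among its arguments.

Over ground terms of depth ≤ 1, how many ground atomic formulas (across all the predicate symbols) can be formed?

First count ground terms of depth ≤ 1.
If N_k denotes the number of depth-≤k ground terms, the 4 constants give N_0 = 4, and each function symbol of arity r contributes N_{k-1}^r new terms at level k: N_k = 4 + N_{k-1}.
N_0 = 4
N_1 = 4 + 4 = 8
Explicitly: d, b, c, e, f3(d), f3(b), f3(c), f3(e).
So |H| = 8.
A ground atom is a predicate applied to a tuple of terms from H, so the count is the sum over predicates of |H|^arity:
  S: 8^3 = 512
Total ground atoms: 512.

512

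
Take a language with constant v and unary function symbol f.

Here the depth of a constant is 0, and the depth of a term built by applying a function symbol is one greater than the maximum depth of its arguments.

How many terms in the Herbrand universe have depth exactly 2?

1

If N_k denotes the number of depth-≤k ground terms, the 1 constant gives N_0 = 1, and each function symbol of arity r contributes N_{k-1}^r new terms at level k: N_k = 1 + N_{k-1}.
N_0 = 1
N_1 = 1 + 1 = 2
N_2 = 1 + 2 = 3
Terms of depth exactly 2: N_2 − N_1 = 3 − 2 = 1.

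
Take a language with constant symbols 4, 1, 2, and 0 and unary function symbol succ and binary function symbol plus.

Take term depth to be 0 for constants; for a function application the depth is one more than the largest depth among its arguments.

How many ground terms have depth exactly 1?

Count level by level. With function symbols succ/1, plus/2, the terms of depth ≤ k are the 4 constants together with each function applied to depth-≤(k−1) tuples, so N_k = 4 + N_{k-1} + N_{k-1}^2.
N_0 = 4
N_1 = 4 + 4 + 4^2 = 24
Terms of depth exactly 1: N_1 − N_0 = 24 − 4 = 20.

20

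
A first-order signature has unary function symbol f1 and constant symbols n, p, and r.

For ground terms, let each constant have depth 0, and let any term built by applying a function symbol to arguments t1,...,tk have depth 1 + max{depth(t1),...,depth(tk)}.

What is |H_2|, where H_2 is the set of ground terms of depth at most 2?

Write N_k for the number of ground terms of depth ≤ k. A term of depth ≤ k is either a constant or a function symbol applied to arguments of depth ≤ k−1, so N_k = 3 + N_{k-1}.
N_0 = 3
N_1 = 3 + 3 = 6
N_2 = 3 + 6 = 9

9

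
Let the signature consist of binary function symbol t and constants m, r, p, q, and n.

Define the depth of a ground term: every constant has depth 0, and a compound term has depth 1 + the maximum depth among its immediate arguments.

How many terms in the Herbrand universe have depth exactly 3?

Let N_k count ground terms of depth at most k. Each non-constant term of depth ≤ k is some function symbol applied to depth-≤(k−1) arguments, giving N_k = 5 + N_{k-1}^2.
N_0 = 5
N_1 = 5 + 5^2 = 30
N_2 = 5 + 30^2 = 905
N_3 = 5 + 905^2 = 819030
Terms of depth exactly 3: N_3 − N_2 = 819030 − 905 = 818125.

818125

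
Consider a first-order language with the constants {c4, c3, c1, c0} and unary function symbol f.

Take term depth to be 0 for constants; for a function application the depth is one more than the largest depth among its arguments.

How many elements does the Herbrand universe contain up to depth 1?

Let N_k count ground terms of depth at most k. Each non-constant term of depth ≤ k is some function symbol applied to depth-≤(k−1) arguments, giving N_k = 4 + N_{k-1}.
N_0 = 4
N_1 = 4 + 4 = 8
Explicitly: c4, c3, c1, c0, f(c4), f(c3), f(c1), f(c0).

8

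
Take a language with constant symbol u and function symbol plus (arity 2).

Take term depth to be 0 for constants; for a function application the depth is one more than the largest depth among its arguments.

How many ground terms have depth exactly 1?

Let N_k count ground terms of depth at most k. Each non-constant term of depth ≤ k is some function symbol applied to depth-≤(k−1) arguments, giving N_k = 1 + N_{k-1}^2.
N_0 = 1
N_1 = 1 + 1^2 = 2
Terms of depth exactly 1: N_1 − N_0 = 2 − 1 = 1.

1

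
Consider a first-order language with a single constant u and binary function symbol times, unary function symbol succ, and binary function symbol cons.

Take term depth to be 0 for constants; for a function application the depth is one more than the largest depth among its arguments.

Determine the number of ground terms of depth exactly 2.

Write N_k for the number of ground terms of depth ≤ k. A term of depth ≤ k is either a constant or a function symbol applied to arguments of depth ≤ k−1, so N_k = 1 + N_{k-1}^2 + N_{k-1} + N_{k-1}^2.
N_0 = 1
N_1 = 1 + 1^2 + 1 + 1^2 = 4
N_2 = 1 + 4^2 + 4 + 4^2 = 37
Terms of depth exactly 2: N_2 − N_1 = 37 − 4 = 33.

33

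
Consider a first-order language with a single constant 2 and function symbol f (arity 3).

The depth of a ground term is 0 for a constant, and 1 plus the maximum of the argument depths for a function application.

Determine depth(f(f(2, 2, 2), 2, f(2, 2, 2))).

depth(f(2, 2, 2)) = 1 + max(0, 0, 0) = 1
depth(f(f(2, 2, 2), 2, f(2, 2, 2))) = 1 + max(1, 0, 1) = 2

2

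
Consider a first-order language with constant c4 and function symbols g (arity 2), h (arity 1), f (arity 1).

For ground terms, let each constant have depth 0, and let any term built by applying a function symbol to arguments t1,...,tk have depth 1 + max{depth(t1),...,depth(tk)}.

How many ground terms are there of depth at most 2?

25

If N_k denotes the number of depth-≤k ground terms, the 1 constant gives N_0 = 1, and each function symbol of arity r contributes N_{k-1}^r new terms at level k: N_k = 1 + N_{k-1}^2 + N_{k-1} + N_{k-1}.
N_0 = 1
N_1 = 1 + 1^2 + 1 + 1 = 4
N_2 = 1 + 4^2 + 4 + 4 = 25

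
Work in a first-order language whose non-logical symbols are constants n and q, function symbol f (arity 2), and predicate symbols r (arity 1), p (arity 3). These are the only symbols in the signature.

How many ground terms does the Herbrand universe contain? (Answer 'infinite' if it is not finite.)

The signature has at least one function symbol (f, arity 2) and at least one constant (n).
Iterating f gives infinitely many distinct ground terms: n, f(n, n), f(f(n, n), f(n, n)), ...
So the Herbrand universe is infinite.

infinite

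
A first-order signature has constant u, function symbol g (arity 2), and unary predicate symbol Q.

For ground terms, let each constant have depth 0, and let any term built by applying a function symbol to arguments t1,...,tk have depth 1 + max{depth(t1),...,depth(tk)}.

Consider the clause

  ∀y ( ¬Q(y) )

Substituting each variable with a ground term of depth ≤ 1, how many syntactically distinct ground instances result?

Ground terms of depth ≤ 1:
  Let N_k = |{terms of depth ≤ k}|. Then N_0 = 1 and N_k = 1 + N_{k-1}^2 for k ≥ 1 (one summand per function symbol, arity giving the exponent).
  N_0 = 1
  N_1 = 1 + 1^2 = 2
  Explicitly: u, g(u, u).
So there are 2 ground terms available for substitution.
There is 1 variable to instantiate (y),  occurring in at least one literal, so different choices give different ground instances.
Number of ground instances = 2.

2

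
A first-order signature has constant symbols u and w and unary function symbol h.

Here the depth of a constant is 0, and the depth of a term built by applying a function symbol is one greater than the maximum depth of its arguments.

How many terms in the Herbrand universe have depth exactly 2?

Let N_k count ground terms of depth at most k. Each non-constant term of depth ≤ k is some function symbol applied to depth-≤(k−1) arguments, giving N_k = 2 + N_{k-1}.
N_0 = 2
N_1 = 2 + 2 = 4
N_2 = 2 + 4 = 6
Terms of depth exactly 2: N_2 − N_1 = 6 − 4 = 2.

2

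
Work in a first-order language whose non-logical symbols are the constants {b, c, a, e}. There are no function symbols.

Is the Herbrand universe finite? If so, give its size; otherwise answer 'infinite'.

There are no function symbols, so every ground term is one of the 4 constants.
The Herbrand universe is {b, c, a, e}, which is finite with 4 elements.

4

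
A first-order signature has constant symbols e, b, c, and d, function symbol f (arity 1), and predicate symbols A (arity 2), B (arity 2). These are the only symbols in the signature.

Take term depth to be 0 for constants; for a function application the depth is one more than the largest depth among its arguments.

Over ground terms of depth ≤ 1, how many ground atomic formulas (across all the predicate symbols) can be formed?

First count ground terms of depth ≤ 1.
Let N_k count ground terms of depth at most k. Each non-constant term of depth ≤ k is some function symbol applied to depth-≤(k−1) arguments, giving N_k = 4 + N_{k-1}.
N_0 = 4
N_1 = 4 + 4 = 8
So |H| = 8.
A ground atom is a predicate applied to a tuple of terms from H, so the count is the sum over predicates of |H|^arity:
  A: 8^2 = 64;  B: 8^2 = 64
Total ground atoms: 64 + 64 = 128.

128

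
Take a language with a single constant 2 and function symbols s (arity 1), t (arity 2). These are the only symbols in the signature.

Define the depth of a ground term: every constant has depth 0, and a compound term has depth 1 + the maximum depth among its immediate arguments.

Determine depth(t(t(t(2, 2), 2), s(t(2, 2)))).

depth(t(2, 2)) = 1 + max(0, 0) = 1
depth(t(t(2, 2), 2)) = 1 + max(1, 0) = 2
depth(s(t(2, 2))) = 1 + depth(t(2, 2)) = 1 + 1 = 2
depth(t(t(t(2, 2), 2), s(t(2, 2)))) = 1 + max(2, 2) = 3

3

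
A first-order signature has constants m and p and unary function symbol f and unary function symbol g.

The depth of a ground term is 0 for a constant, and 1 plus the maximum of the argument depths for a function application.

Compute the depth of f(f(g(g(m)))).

depth(g(m)) = 1 + depth(m) = 1 + 0 = 1
depth(g(g(m))) = 1 + depth(g(m)) = 1 + 1 = 2
depth(f(g(g(m)))) = 1 + depth(g(g(m))) = 1 + 2 = 3
depth(f(f(g(g(m))))) = 1 + depth(f(g(g(m)))) = 1 + 3 = 4

4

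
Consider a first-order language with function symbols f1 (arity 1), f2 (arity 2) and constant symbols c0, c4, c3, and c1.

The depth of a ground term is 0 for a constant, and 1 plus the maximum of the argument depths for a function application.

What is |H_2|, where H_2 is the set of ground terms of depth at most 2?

Count level by level. With function symbols f1/1, f2/2, the terms of depth ≤ k are the 4 constants together with each function applied to depth-≤(k−1) tuples, so N_k = 4 + N_{k-1} + N_{k-1}^2.
N_0 = 4
N_1 = 4 + 4 + 4^2 = 24
N_2 = 4 + 24 + 24^2 = 604

604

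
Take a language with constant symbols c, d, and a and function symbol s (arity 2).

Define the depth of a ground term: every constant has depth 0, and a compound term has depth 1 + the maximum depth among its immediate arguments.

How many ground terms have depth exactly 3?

Let N_k count ground terms of depth at most k. Each non-constant term of depth ≤ k is some function symbol applied to depth-≤(k−1) arguments, giving N_k = 3 + N_{k-1}^2.
N_0 = 3
N_1 = 3 + 3^2 = 12
N_2 = 3 + 12^2 = 147
N_3 = 3 + 147^2 = 21612
Terms of depth exactly 3: N_3 − N_2 = 21612 − 147 = 21465.

21465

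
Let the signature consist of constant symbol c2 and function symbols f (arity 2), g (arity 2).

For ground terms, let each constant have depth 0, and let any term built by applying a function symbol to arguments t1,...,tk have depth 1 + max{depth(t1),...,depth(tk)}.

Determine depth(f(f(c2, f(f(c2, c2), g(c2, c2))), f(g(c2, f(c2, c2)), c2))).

depth(f(c2, c2)) = 1 + max(0, 0) = 1
depth(g(c2, c2)) = 1 + max(0, 0) = 1
depth(f(f(c2, c2), g(c2, c2))) = 1 + max(1, 1) = 2
depth(f(c2, f(f(c2, c2), g(c2, c2)))) = 1 + max(0, 2) = 3
depth(g(c2, f(c2, c2))) = 1 + max(0, 1) = 2
depth(f(g(c2, f(c2, c2)), c2)) = 1 + max(2, 0) = 3
depth(f(f(c2, f(f(c2, c2), g(c2, c2))), f(g(c2, f(c2, c2)), c2))) = 1 + max(3, 3) = 4

4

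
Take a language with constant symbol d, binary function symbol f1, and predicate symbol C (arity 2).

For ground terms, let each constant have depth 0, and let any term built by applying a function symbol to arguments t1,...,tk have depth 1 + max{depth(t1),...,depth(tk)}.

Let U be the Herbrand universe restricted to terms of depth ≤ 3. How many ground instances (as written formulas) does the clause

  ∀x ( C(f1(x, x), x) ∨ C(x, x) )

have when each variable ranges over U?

26

Ground terms of depth ≤ 3:
  Count level by level. With function symbols f1/2, the terms of depth ≤ k are the 1 constant together with each function applied to depth-≤(k−1) tuples, so N_k = 1 + N_{k-1}^2.
  N_0 = 1
  N_1 = 1 + 1^2 = 2
  N_2 = 1 + 2^2 = 5
  N_3 = 1 + 5^2 = 26
So there are 26 ground terms available for substitution.
There is 1 variable to instantiate (x),  occurring in at least one literal, so different choices give different ground instances.
Number of ground instances = 26.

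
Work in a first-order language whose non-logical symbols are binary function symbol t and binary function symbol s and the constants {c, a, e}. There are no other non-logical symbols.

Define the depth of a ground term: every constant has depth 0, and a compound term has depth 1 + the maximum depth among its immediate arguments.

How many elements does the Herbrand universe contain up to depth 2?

Write N_k for the number of ground terms of depth ≤ k. A term of depth ≤ k is either a constant or a function symbol applied to arguments of depth ≤ k−1, so N_k = 3 + N_{k-1}^2 + N_{k-1}^2.
N_0 = 3
N_1 = 3 + 3^2 + 3^2 = 21
N_2 = 3 + 21^2 + 21^2 = 885

885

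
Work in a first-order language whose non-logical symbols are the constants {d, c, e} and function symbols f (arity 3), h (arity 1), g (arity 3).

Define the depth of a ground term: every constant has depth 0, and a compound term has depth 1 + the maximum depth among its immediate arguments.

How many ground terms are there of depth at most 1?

60

Write N_k for the number of ground terms of depth ≤ k. A term of depth ≤ k is either a constant or a function symbol applied to arguments of depth ≤ k−1, so N_k = 3 + N_{k-1}^3 + N_{k-1} + N_{k-1}^3.
N_0 = 3
N_1 = 3 + 3^3 + 3 + 3^3 = 60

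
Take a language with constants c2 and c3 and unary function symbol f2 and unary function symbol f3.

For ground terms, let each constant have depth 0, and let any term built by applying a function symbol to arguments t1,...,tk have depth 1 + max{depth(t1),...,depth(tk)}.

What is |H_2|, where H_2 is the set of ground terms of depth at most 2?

14

Write N_k for the number of ground terms of depth ≤ k. A term of depth ≤ k is either a constant or a function symbol applied to arguments of depth ≤ k−1, so N_k = 2 + N_{k-1} + N_{k-1}.
N_0 = 2
N_1 = 2 + 2 + 2 = 6
N_2 = 2 + 6 + 6 = 14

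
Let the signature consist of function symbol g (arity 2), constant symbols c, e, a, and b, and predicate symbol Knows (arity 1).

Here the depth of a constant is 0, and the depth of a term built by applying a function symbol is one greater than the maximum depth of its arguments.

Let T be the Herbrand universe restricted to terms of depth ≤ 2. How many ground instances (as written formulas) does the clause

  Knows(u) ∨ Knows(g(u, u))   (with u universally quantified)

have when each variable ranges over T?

Ground terms of depth ≤ 2:
  Count level by level. With function symbols g/2, the terms of depth ≤ k are the 4 constants together with each function applied to depth-≤(k−1) tuples, so N_k = 4 + N_{k-1}^2.
  N_0 = 4
  N_1 = 4 + 4^2 = 20
  N_2 = 4 + 20^2 = 404
So there are 404 ground terms available for substitution.
The variable u ranges independently over the available ground terms, and distinct assignments produce distinct instances.
Number of ground instances = 404.

404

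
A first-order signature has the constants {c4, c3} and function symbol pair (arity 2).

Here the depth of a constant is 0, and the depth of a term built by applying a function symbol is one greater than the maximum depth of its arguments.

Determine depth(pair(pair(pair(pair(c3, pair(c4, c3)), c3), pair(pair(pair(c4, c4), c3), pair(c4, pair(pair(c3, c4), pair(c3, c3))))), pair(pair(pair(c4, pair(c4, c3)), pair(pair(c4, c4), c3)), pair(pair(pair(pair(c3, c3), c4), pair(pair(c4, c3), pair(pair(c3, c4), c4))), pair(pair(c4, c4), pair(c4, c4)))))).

7

depth(pair(c4, c3)) = 1 + max(0, 0) = 1
depth(pair(c3, pair(c4, c3))) = 1 + max(0, 1) = 2
depth(pair(pair(c3, pair(c4, c3)), c3)) = 1 + max(2, 0) = 3
depth(pair(c4, c4)) = 1 + max(0, 0) = 1
depth(pair(pair(c4, c4), c3)) = 1 + max(1, 0) = 2
depth(pair(c3, c4)) = 1 + max(0, 0) = 1
depth(pair(c3, c3)) = 1 + max(0, 0) = 1
depth(pair(pair(c3, c4), pair(c3, c3))) = 1 + max(1, 1) = 2
depth(pair(c4, pair(pair(c3, c4), pair(c3, c3)))) = 1 + max(0, 2) = 3
depth(pair(pair(pair(c4, c4), c3), pair(c4, pair(pair(c3, c4), pair(c3, c3))))) = 1 + max(2, 3) = 4
depth(pair(pair(pair(c3, pair(c4, c3)), c3), pair(pair(pair(c4, c4), c3), pair(c4, pair(pair(c3, c4), pair(c3, c3)))))) = 1 + max(3, 4) = 5
depth(pair(c4, pair(c4, c3))) = 1 + max(0, 1) = 2
depth(pair(pair(c4, pair(c4, c3)), pair(pair(c4, c4), c3))) = 1 + max(2, 2) = 3
depth(pair(pair(c3, c3), c4)) = 1 + max(1, 0) = 2
depth(pair(pair(c3, c4), c4)) = 1 + max(1, 0) = 2
depth(pair(pair(c4, c3), pair(pair(c3, c4), c4))) = 1 + max(1, 2) = 3
depth(pair(pair(pair(c3, c3), c4), pair(pair(c4, c3), pair(pair(c3, c4), c4)))) = 1 + max(2, 3) = 4
depth(pair(pair(c4, c4), pair(c4, c4))) = 1 + max(1, 1) = 2
depth(pair(pair(pair(pair(c3, c3), c4), pair(pair(c4, c3), pair(pair(c3, c4), c4))), pair(pair(c4, c4), pair(c4, c4)))) = 1 + max(4, 2) = 5
depth(pair(pair(pair(c4, pair(c4, c3)), pair(pair(c4, c4), c3)), pair(pair(pair(pair(c3, c3), c4), pair(pair(c4, c3), pair(pair(c3, c4), c4))), pair(pair(c4, c4), pair(c4, c4))))) = 1 + max(3, 5) = 6
depth(pair(pair(pair(pair(c3, pair(c4, c3)), c3), pair(pair(pair(c4, c4), c3), pair(c4, pair(pair(c3, c4), pair(c3, c3))))), pair(pair(pair(c4, pair(c4, c3)), pair(pair(c4, c4), c3)), pair(pair(pair(pair(c3, c3), c4), pair(pair(c4, c3), pair(pair(c3, c4), c4))), pair(pair(c4, c4), pair(c4, c4)))))) = 1 + max(5, 6) = 7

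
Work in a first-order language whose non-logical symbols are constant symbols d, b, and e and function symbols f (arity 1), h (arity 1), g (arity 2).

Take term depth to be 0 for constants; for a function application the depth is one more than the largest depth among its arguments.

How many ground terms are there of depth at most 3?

Let N_k = |{terms of depth ≤ k}|. Then N_0 = 3 and N_k = 3 + N_{k-1} + N_{k-1} + N_{k-1}^2 for k ≥ 1 (one summand per function symbol, arity giving the exponent).
N_0 = 3
N_1 = 3 + 3 + 3 + 3^2 = 18
N_2 = 3 + 18 + 18 + 18^2 = 363
N_3 = 3 + 363 + 363 + 363^2 = 132498

132498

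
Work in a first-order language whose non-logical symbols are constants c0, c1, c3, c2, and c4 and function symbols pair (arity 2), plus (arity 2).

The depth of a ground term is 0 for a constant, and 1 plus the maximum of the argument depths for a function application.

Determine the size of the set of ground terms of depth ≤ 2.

Let N_k = |{terms of depth ≤ k}|. Then N_0 = 5 and N_k = 5 + N_{k-1}^2 + N_{k-1}^2 for k ≥ 1 (one summand per function symbol, arity giving the exponent).
N_0 = 5
N_1 = 5 + 5^2 + 5^2 = 55
N_2 = 5 + 55^2 + 55^2 = 6055

6055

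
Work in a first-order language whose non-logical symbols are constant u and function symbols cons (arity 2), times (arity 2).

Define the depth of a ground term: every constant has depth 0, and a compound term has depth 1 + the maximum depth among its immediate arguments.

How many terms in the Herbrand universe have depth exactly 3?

704

Write N_k for the number of ground terms of depth ≤ k. A term of depth ≤ k is either a constant or a function symbol applied to arguments of depth ≤ k−1, so N_k = 1 + N_{k-1}^2 + N_{k-1}^2.
N_0 = 1
N_1 = 1 + 1^2 + 1^2 = 3
N_2 = 1 + 3^2 + 3^2 = 19
N_3 = 1 + 19^2 + 19^2 = 723
Terms of depth exactly 3: N_3 − N_2 = 723 − 19 = 704.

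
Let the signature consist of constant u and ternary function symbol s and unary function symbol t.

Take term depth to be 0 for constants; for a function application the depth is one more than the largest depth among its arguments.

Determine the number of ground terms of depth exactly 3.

29792

Let N_k count ground terms of depth at most k. Each non-constant term of depth ≤ k is some function symbol applied to depth-≤(k−1) arguments, giving N_k = 1 + N_{k-1}^3 + N_{k-1}.
N_0 = 1
N_1 = 1 + 1^3 + 1 = 3
N_2 = 1 + 3^3 + 3 = 31
N_3 = 1 + 31^3 + 31 = 29823
Terms of depth exactly 3: N_3 − N_2 = 29823 − 31 = 29792.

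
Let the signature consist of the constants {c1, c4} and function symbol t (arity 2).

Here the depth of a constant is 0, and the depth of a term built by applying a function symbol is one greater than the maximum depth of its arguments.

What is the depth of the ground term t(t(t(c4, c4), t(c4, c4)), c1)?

3

depth(t(c4, c4)) = 1 + max(0, 0) = 1
depth(t(t(c4, c4), t(c4, c4))) = 1 + max(1, 1) = 2
depth(t(t(t(c4, c4), t(c4, c4)), c1)) = 1 + max(2, 0) = 3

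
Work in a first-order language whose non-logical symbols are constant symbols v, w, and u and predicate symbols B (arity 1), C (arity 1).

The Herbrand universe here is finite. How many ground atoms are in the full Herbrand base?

With no function symbols, the Herbrand universe is just the 3 constants.
Ground atoms per predicate: B: 3, C: 3.
Herbrand base size = 3 + 3 = 6.

6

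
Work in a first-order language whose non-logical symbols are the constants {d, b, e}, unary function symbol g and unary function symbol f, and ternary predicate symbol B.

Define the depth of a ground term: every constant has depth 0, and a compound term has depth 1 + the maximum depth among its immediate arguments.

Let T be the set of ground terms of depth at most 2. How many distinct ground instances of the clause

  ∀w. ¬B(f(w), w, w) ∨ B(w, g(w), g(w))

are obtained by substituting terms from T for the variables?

21

Ground terms of depth ≤ 2:
  Let N_k count ground terms of depth at most k. Each non-constant term of depth ≤ k is some function symbol applied to depth-≤(k−1) arguments, giving N_k = 3 + N_{k-1} + N_{k-1}.
  N_0 = 3
  N_1 = 3 + 3 + 3 = 9
  N_2 = 3 + 9 + 9 = 21
So there are 21 ground terms available for substitution.
The body mentions the single quantified variable w; since ground terms form a free algebra, no two substitutions collapse to the same formula.
Number of ground instances = 21.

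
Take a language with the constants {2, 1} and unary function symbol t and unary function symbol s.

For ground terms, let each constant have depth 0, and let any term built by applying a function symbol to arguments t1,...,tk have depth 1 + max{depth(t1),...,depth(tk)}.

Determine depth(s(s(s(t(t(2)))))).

depth(t(2)) = 1 + depth(2) = 1 + 0 = 1
depth(t(t(2))) = 1 + depth(t(2)) = 1 + 1 = 2
depth(s(t(t(2)))) = 1 + depth(t(t(2))) = 1 + 2 = 3
depth(s(s(t(t(2))))) = 1 + depth(s(t(t(2)))) = 1 + 3 = 4
depth(s(s(s(t(t(2)))))) = 1 + depth(s(s(t(t(2))))) = 1 + 4 = 5

5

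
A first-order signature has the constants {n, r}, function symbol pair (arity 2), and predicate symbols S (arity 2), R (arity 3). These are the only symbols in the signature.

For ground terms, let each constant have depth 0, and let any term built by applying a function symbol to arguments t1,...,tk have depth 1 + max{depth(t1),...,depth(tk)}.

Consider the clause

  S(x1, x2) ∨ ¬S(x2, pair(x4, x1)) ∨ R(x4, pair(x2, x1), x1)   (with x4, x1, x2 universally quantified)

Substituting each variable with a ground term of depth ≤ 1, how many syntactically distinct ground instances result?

216

Ground terms of depth ≤ 1:
  Write N_k for the number of ground terms of depth ≤ k. A term of depth ≤ k is either a constant or a function symbol applied to arguments of depth ≤ k−1, so N_k = 2 + N_{k-1}^2.
  N_0 = 2
  N_1 = 2 + 2^2 = 6
  Explicitly: n, r, pair(n, n), pair(n, r), pair(r, n), pair(r, r).
So there are 6 ground terms available for substitution.
There are 3 variables to instantiate (x4, x1, x2), each occurring in at least one literal, so different choices give different ground instances.
Number of ground instances = 6^3 = 216.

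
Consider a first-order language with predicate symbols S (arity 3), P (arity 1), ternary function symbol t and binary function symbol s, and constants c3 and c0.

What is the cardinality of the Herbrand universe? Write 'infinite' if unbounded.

The signature has at least one function symbol (t, arity 3) and at least one constant (c3).
Iterating t gives infinitely many distinct ground terms: c3, t(c3, c3, c3), t(t(c3, c3, c3), t(c3, c3, c3), t(c3, c3, c3)), ...
So the Herbrand universe is infinite.

infinite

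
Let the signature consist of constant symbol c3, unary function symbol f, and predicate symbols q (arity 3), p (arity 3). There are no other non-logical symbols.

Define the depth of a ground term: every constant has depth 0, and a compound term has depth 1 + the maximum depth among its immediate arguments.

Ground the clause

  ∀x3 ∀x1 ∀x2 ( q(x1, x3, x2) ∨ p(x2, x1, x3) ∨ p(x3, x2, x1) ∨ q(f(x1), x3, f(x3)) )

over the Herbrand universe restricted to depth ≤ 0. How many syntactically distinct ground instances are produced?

1

Ground terms of depth ≤ 0:
  Write N_k for the number of ground terms of depth ≤ k. A term of depth ≤ k is either a constant or a function symbol applied to arguments of depth ≤ k−1, so N_k = 1 + N_{k-1}.
  N_0 = 1
  Explicitly: c3.
So there is exactly 1 ground term available for substitution.
There are 3 variables to instantiate (x3, x1, x2), each occurring in at least one literal, so different choices give different ground instances.
Number of ground instances = 1^3 = 1.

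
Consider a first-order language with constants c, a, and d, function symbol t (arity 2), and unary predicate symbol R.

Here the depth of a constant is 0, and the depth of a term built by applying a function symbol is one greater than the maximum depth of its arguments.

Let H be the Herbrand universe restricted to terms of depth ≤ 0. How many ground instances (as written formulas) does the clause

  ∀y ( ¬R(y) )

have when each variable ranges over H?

Ground terms of depth ≤ 0:
  If N_k denotes the number of depth-≤k ground terms, the 3 constants give N_0 = 3, and each function symbol of arity r contributes N_{k-1}^r new terms at level k: N_k = 3 + N_{k-1}^2.
  N_0 = 3
So there are 3 ground terms available for substitution.
The body mentions the single quantified variable y; since ground terms form a free algebra, no two substitutions collapse to the same formula.
Number of ground instances = 3.

3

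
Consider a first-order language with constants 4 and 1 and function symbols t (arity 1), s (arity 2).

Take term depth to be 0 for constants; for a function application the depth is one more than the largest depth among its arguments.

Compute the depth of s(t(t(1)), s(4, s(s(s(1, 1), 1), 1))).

5

depth(t(1)) = 1 + depth(1) = 1 + 0 = 1
depth(t(t(1))) = 1 + depth(t(1)) = 1 + 1 = 2
depth(s(1, 1)) = 1 + max(0, 0) = 1
depth(s(s(1, 1), 1)) = 1 + max(1, 0) = 2
depth(s(s(s(1, 1), 1), 1)) = 1 + max(2, 0) = 3
depth(s(4, s(s(s(1, 1), 1), 1))) = 1 + max(0, 3) = 4
depth(s(t(t(1)), s(4, s(s(s(1, 1), 1), 1)))) = 1 + max(2, 4) = 5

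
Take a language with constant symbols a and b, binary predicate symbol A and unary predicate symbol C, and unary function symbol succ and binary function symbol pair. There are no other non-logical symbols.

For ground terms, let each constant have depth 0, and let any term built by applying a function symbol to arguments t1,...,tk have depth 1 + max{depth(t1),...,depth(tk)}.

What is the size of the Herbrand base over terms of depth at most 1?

First count ground terms of depth ≤ 1.
If N_k denotes the number of depth-≤k ground terms, the 2 constants give N_0 = 2, and each function symbol of arity r contributes N_{k-1}^r new terms at level k: N_k = 2 + N_{k-1} + N_{k-1}^2.
N_0 = 2
N_1 = 2 + 2 + 2^2 = 8
So |H| = 8.
Ground atoms are formed by filling each argument slot of a predicate with a term from H, so an r-ary predicate gives |H|^r atoms:
  A: 8^2 = 64;  C: 8
Total ground atoms: 64 + 8 = 72.

72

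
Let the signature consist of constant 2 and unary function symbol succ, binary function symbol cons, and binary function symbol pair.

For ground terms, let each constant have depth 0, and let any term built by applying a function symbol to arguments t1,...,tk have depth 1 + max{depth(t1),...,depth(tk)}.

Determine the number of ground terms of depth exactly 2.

Write N_k for the number of ground terms of depth ≤ k. A term of depth ≤ k is either a constant or a function symbol applied to arguments of depth ≤ k−1, so N_k = 1 + N_{k-1} + N_{k-1}^2 + N_{k-1}^2.
N_0 = 1
N_1 = 1 + 1 + 1^2 + 1^2 = 4
N_2 = 1 + 4 + 4^2 + 4^2 = 37
Terms of depth exactly 2: N_2 − N_1 = 37 − 4 = 33.

33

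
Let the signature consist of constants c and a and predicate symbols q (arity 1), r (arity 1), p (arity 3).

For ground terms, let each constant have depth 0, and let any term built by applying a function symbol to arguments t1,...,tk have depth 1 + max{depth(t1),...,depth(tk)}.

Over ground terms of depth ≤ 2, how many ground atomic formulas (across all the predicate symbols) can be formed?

First count ground terms of depth ≤ 2.
With no function symbols every ground term is a constant, so there are exactly 2 ground terms at every depth bound.
N_0 = 2
N_1 = 2
N_2 = 2
So |H| = 2.
For each predicate symbol, the number of ground atoms is |H| raised to its arity; summing:
  q: 2;  r: 2;  p: 2^3 = 8
Total ground atoms: 2 + 2 + 8 = 12.

12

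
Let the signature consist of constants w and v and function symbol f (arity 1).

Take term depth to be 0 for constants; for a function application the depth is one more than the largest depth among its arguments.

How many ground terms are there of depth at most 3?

8

Let N_k = |{terms of depth ≤ k}|. Then N_0 = 2 and N_k = 2 + N_{k-1} for k ≥ 1 (one summand per function symbol, arity giving the exponent).
N_0 = 2
N_1 = 2 + 2 = 4
N_2 = 2 + 4 = 6
N_3 = 2 + 6 = 8
Explicitly: w, v, f(w), f(v), f(f(w)), f(f(v)), f(f(f(w))), f(f(f(v))).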